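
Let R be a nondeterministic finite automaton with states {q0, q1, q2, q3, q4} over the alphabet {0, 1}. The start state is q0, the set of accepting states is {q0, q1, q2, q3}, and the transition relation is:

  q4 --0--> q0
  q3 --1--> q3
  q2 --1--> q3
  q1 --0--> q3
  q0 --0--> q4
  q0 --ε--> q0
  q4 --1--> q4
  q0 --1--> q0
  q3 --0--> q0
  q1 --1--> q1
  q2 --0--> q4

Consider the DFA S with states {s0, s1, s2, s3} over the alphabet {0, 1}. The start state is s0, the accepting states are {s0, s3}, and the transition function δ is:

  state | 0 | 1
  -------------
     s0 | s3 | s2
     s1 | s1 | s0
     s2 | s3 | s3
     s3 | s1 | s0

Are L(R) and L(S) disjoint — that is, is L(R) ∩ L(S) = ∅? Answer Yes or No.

No

The empty string ε is accepted by both R and S.
Hence L(R) ∩ L(S) ≠ ∅.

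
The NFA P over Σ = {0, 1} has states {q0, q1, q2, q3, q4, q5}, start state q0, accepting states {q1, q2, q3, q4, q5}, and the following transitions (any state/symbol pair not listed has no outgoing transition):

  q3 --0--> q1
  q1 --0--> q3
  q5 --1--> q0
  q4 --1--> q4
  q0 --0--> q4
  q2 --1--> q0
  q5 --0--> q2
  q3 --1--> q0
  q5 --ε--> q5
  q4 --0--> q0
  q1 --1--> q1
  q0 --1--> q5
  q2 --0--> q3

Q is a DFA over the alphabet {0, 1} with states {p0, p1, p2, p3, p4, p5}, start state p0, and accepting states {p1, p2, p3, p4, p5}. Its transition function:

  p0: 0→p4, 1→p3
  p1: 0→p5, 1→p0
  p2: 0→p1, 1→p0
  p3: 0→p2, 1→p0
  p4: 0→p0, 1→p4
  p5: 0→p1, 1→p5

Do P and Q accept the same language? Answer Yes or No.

Yes

Exploring the product automaton P × Q from the start pair (q0, p0), following both machines on each input symbol, reaches 6 state pairs: (q0, p0), (q4, p4), (q5, p3), (q2, p2), (q3, p1), (q1, p5).
P accepts in {q1, q2, q3, q4, q5} and Q accepts in {p1, p2, p3, p4, p5}. In every reachable pair the two components are either both accepting — (q4, p4), (q5, p3), (q2, p2), (q3, p1), (q1, p5) — or both non-accepting, so no string is accepted by exactly one of the machines: L(P) \ L(Q) and L(Q) \ L(P) are both empty.
Hence every string is accepted by P iff it is accepted by Q, and the two languages coincide.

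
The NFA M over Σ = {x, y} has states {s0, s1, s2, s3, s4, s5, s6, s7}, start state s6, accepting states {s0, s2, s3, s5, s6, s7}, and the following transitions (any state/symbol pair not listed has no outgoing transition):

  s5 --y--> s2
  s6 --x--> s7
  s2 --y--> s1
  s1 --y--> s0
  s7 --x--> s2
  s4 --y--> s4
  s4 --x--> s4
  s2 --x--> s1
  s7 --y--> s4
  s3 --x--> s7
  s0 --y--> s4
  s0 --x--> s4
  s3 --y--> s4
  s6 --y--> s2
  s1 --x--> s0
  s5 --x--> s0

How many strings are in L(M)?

The useful subgraph on states {s0, s1, s2, s6, s7} is acyclic, so L(M) is finite; the longest accepting path visits 5 useful states, giving maximum string length 4.
Counting accepting paths from s6 by length: 1 of length 0, 2 of length 1, 1 of length 2, 4 of length 3, 4 of length 4. Total 12.

12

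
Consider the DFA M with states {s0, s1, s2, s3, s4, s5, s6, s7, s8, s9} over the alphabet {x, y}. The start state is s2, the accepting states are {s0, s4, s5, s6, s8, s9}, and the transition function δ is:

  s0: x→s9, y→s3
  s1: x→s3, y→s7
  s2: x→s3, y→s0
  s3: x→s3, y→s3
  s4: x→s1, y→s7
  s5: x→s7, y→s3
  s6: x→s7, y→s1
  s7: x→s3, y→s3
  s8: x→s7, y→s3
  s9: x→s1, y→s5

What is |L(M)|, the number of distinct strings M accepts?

3

The useful subgraph on states {s0, s2, s5, s9} is acyclic, so L(M) is finite; the longest accepting path visits 4 useful states, giving maximum string length 3.
Counting accepting paths from s2 by length: 1 of length 1, 1 of length 2, 1 of length 3. Total 3.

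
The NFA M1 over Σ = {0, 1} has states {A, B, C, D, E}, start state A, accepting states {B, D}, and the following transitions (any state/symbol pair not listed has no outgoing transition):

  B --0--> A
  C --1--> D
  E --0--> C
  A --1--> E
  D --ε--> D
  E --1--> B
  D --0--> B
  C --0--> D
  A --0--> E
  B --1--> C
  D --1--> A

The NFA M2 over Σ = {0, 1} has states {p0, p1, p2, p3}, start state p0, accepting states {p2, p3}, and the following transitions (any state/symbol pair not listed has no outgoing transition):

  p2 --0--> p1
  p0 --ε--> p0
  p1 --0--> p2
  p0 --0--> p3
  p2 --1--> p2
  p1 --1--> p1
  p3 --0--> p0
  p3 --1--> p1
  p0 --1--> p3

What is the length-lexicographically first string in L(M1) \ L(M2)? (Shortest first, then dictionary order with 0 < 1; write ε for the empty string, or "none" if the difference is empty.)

01

The string 01 is accepted by M1 but not by M2.
No shorter string lies in the difference, and 01 is the lexicographically first length-2 string in L(M1) \ L(M2).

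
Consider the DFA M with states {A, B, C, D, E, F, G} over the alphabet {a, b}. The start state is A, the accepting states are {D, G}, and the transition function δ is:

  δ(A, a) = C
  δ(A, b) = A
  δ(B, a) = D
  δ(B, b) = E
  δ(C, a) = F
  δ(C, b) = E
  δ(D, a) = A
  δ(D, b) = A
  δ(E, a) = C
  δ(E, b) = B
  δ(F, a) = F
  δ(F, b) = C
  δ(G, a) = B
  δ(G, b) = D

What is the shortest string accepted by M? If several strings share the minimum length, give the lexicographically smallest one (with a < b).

A breadth-first search from A reaches an accepting state first via the path A → C → E → B → D on input abba.
No string of length < 4 is accepted (BFS exhausts all shorter strings without reaching an accepting state), and abba is the lexicographically least accepting string of length 4.

abba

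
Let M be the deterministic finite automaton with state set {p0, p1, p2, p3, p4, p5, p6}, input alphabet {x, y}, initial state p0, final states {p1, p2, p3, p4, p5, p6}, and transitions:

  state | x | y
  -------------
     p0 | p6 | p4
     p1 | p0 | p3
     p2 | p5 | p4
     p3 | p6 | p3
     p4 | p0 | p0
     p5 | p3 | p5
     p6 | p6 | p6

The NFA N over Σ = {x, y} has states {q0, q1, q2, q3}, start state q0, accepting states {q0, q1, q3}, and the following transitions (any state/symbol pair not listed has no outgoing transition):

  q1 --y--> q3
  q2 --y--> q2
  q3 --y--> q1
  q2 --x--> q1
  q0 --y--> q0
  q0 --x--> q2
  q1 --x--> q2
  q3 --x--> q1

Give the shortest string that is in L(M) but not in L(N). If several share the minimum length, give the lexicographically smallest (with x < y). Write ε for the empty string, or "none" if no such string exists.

The string x is accepted by M but not by N.
No shorter string lies in the difference, and x is the lexicographically first length-1 string in L(M) \ L(N).

x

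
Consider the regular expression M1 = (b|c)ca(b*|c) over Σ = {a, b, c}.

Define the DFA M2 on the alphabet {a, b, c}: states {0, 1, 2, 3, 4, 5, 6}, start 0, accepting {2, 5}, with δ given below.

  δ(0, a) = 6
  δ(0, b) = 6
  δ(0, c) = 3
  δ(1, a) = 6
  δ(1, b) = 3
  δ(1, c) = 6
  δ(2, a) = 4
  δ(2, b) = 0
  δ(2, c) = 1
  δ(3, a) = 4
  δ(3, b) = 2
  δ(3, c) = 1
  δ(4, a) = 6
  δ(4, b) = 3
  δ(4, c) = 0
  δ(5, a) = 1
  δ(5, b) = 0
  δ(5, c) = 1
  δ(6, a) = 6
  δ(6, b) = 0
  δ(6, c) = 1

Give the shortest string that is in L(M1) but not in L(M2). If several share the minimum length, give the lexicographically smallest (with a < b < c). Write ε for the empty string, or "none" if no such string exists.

The string bca is accepted by M1 but not by M2.
No shorter string lies in the difference, and bca is the lexicographically first length-3 string in L(M1) \ L(M2).

bca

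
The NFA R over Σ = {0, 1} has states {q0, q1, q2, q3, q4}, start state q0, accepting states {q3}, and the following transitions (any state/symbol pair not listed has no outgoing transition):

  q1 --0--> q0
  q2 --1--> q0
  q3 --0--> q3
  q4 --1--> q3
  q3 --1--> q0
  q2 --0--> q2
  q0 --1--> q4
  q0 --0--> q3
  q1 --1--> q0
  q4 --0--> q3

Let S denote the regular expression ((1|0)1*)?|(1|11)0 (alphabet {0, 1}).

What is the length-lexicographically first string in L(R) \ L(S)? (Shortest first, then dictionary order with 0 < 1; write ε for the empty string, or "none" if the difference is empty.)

The string 00 is accepted by R but not by S.
No shorter string lies in the difference, and 00 is the lexicographically first length-2 string in L(R) \ L(S).

00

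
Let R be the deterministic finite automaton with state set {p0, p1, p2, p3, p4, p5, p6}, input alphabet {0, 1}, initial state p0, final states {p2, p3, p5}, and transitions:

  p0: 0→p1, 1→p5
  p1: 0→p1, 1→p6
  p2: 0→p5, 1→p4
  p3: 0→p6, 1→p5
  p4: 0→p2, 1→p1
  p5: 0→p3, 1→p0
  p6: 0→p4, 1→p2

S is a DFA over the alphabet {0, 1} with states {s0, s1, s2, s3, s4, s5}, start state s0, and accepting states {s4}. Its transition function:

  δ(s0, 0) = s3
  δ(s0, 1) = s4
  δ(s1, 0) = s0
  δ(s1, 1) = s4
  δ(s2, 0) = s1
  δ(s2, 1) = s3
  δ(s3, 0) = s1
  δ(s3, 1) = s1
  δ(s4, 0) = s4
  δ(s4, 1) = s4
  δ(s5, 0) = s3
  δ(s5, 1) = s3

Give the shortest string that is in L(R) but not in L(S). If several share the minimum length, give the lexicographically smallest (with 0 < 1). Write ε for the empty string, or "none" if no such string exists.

0100

The string 0100 is accepted by R but not by S.
No shorter string lies in the difference, and 0100 is the lexicographically first length-4 string in L(R) \ L(S).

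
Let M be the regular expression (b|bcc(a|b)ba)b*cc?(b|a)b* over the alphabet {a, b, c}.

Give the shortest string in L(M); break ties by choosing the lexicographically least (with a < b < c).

bca

By inspection of the expression, no string of length less than 3 matches, and bca is the lexicographically first match of length 3.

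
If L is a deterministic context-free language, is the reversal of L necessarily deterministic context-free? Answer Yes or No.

No

L = {c bⁿaⁿ : n≥0} ∪ {d b²ⁿaⁿ : n≥0} is a DCFL: the first symbol tells a deterministic PDA whether to pop one or two b's per a. Its reversal Lᴿ = {aⁿbⁿ c : n≥0} ∪ {aⁿb²ⁿ d : n≥0} is not. DCFLs are closed under right quotient by regular languages, and Lᴿ/{c, d} = {aⁿbⁿ : n≥0} ∪ {aⁿb²ⁿ : n≥0} — the standard context-free language accepted by no deterministic PDA (intuitively the machine would have to commit to a b-to-a ratio before the distinguishing marker arrives; formally, a DPDA for it would have a single run on aⁿb²ⁿ, accepting after the prefix aⁿbⁿ and accepting again after n more b's; an ordinary PDA that simulates it on a's and b's and, at any moment when it is accepting, may switch to reading only a fresh letter e while feeding each e to the simulation as a b, would accept aⁱbʲeᵏ (k≥1) exactly when both aⁱbʲ and aⁱbʲ⁺ᵏ are in the language, i.e. its language intersected with the regular set a*b*e⁺ would be exactly {aⁿbⁿeⁿ : n≥1} — impossible, since context-free languages are closed under intersection with regular sets and {aⁿbⁿeⁿ} is not context-free). So Lᴿ cannot be a DCFL.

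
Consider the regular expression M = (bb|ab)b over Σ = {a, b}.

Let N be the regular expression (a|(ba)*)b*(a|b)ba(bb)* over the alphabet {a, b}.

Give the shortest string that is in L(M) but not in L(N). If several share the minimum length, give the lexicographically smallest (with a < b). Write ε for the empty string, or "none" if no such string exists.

abb

The string abb is accepted by M but not by N.
No shorter string lies in the difference, and abb is the lexicographically first length-3 string in L(M) \ L(N).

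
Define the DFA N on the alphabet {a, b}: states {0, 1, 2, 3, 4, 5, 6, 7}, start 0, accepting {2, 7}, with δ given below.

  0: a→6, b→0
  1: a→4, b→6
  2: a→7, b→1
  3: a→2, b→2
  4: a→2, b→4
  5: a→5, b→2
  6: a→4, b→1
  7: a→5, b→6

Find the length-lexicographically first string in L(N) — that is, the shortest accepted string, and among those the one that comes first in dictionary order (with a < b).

A breadth-first search from 0 reaches an accepting state first via the path 0 → 6 → 4 → 2 on input aaa.
No string of length < 3 is accepted (BFS exhausts all shorter strings without reaching an accepting state), and aaa is the lexicographically least accepting string of length 3.

aaa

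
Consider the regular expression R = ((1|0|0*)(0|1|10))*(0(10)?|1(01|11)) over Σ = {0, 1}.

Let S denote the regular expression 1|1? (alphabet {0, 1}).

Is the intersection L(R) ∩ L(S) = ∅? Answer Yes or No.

Converting the expression R to a DFA (subset construction, then merging equivalent states) gives the minimal DFA with states {r0, r1, r2, r3, r4, r5, r6}, start state r0, accepting states {r1, r3, r5, r6} and transitions r0: 0→r1, 1→r2; r1: 0→r1, 1→r2; r2: 0→r3, 1→r4; r3: 0→r1, 1→r5; r4: 0→r3, 1→r6; r5: 0→r3, 1→r4; r6: 0→r3, 1→r6.
Converting the expression S to a DFA (subset construction, then merging equivalent states) gives the minimal DFA with states {s0, s1, s2}, start state s0, accepting states {s0, s2} and transitions s0: 0→s1, 1→s2; s1: 0→s1, 1→s1; s2: 0→s1, 1→s1.
Exploring the product automaton R × S from the start pair (r0, s0), following both machines on each input symbol, reaches 8 state pairs: (r0, s0), (r1, s1), (r2, s2), (r2, s1), (r3, s1), (r4, s1), (r5, s1), (r6, s1).
R accepts in {r1, r3, r5, r6} and S accepts in {s0, s2}; no reachable pair has both components accepting, so no string drives both machines to acceptance simultaneously and L(R) ∩ L(S) = ∅.
So no string is accepted by both, and the intersection is empty.

Yes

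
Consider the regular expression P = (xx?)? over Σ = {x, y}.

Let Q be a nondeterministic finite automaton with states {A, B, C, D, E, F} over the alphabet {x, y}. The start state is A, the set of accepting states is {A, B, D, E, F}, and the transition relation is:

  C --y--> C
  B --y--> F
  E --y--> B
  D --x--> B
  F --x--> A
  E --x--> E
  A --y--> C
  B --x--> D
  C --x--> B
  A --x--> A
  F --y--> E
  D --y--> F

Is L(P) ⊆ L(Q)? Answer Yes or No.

Yes

Converting the expression P to a DFA (subset construction, then merging equivalent states) gives the minimal DFA with states {p0, p1, p2, p3}, start state p0, accepting states {p0, p1, p3} and transitions p0: x→p1, y→p2; p1: x→p3, y→p2; p2: x→p2, y→p2; p3: x→p2, y→p2.
Exploring the product automaton P × Q from the start pair (p0, A), following both machines on each input symbol, reaches 9 state pairs: (p0, A), (p1, A), (p2, C), (p3, A), (p2, B), (p2, A), (p2, D), (p2, F), (p2, E).
P accepts in {p0, p1, p3} and Q accepts in {A, B, D, E, F}. The reachable pairs whose P-component is accepting are (p0, A), (p1, A), (p3, A); in each of them the Q-component is accepting too, so the product for L(P) \ L(Q) (P-component accepting, Q-component rejecting) has no reachable accepting pair and the difference is empty.
Hence every string in L(P) is also in L(Q).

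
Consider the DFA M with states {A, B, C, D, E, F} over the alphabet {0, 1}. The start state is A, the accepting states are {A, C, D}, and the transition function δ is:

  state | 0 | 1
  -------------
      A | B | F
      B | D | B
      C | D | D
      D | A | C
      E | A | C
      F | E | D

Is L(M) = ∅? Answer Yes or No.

The empty string ε is accepted: the run A ends in the accepting state A.
Since at least one string is accepted, L(M) is not empty.

No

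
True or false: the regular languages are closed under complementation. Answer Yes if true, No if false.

Yes

Take a complete DFA for L and swap accepting and non-accepting states; the resulting DFA accepts exactly Σ* \ L.
So the regular languages are closed under complement.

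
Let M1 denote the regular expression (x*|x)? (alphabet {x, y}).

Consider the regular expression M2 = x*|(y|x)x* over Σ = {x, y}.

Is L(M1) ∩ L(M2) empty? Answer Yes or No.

No

The empty string ε is accepted by both M1 and M2.
Hence L(M1) ∩ L(M2) ≠ ∅.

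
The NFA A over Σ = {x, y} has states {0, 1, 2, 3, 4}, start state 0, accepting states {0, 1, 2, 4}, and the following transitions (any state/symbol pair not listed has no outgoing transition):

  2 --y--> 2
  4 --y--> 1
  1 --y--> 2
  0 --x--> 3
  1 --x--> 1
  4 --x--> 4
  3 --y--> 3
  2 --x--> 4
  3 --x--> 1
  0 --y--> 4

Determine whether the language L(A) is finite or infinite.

State 1 is reachable from the start and can reach an accepting state, and it lies on the cycle 1 → 1.
Traversing that cycle any number of times yields accepted strings of unbounded length, so the language is infinite.

infinite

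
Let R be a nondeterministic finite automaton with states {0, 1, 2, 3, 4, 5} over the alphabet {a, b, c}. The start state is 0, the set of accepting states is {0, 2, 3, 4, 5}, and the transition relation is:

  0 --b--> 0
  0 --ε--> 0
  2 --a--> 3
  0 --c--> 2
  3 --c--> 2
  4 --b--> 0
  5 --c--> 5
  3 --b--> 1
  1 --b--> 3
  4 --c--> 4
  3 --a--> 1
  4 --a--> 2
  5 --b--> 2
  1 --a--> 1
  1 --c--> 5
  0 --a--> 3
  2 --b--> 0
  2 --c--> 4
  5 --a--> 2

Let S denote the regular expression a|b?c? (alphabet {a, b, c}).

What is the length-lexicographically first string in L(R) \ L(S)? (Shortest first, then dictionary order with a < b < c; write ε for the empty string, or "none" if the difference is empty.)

The string ac is accepted by R but not by S.
No shorter string lies in the difference, and ac is the lexicographically first length-2 string in L(R) \ L(S).

ac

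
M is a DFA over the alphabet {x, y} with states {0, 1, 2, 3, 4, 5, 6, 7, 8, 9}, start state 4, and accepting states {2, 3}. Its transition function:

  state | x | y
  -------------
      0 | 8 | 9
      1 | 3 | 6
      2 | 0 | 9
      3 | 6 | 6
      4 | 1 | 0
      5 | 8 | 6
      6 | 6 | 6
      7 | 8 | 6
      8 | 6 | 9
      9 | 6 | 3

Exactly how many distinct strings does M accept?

The useful subgraph on states {0, 1, 3, 4, 8, 9} is acyclic, so L(M) is finite; the longest accepting path visits 5 useful states, giving maximum string length 4.
Counting accepting paths from 4 by length: 1 of length 2, 1 of length 3, 1 of length 4. Total 3.

3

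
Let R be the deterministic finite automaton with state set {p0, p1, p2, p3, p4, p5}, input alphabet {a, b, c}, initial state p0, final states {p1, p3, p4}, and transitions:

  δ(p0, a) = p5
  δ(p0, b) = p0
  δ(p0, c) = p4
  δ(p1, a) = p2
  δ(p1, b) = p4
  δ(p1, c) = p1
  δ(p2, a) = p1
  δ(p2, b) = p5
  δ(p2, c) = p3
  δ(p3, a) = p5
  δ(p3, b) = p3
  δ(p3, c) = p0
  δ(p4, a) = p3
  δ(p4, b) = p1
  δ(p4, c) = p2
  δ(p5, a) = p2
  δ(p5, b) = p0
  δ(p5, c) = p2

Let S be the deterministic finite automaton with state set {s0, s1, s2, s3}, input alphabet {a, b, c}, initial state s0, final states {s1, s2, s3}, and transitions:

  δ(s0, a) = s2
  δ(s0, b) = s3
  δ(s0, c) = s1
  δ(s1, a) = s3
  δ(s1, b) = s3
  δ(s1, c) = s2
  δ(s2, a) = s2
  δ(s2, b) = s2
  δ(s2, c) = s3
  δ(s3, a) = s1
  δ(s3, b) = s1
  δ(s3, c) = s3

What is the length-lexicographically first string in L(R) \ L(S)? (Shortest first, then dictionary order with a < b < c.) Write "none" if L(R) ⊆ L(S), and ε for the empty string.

Exploring the product automaton R × S from the start pair (p0, s0), following both machines on each input symbol, reaches 19 state pairs: (p0, s0), (p5, s2), (p0, s3), (p4, s1), (p2, s2), (p0, s2), (p2, s3), (p5, s1), (p0, s1), (p4, s3), (p3, s3), (p1, s3), (p1, s2), (p1, s1), (p5, s3), (p4, s2), (p3, s1), (p2, s1), (p3, s2).
R accepts in {p1, p3, p4} and S accepts in {s1, s2, s3}. The reachable pairs whose R-component is accepting are (p4, s1), (p4, s3), (p3, s3), (p1, s3), (p1, s2), (p1, s1), (p4, s2), (p3, s1), (p3, s2); in each of them the S-component is accepting too, so the product for L(R) \ L(S) (R-component accepting, S-component rejecting) has no reachable accepting pair and the difference is empty.
So every string accepted by R is also accepted by S: L(R) \ L(S) = ∅ and there is no such string.

none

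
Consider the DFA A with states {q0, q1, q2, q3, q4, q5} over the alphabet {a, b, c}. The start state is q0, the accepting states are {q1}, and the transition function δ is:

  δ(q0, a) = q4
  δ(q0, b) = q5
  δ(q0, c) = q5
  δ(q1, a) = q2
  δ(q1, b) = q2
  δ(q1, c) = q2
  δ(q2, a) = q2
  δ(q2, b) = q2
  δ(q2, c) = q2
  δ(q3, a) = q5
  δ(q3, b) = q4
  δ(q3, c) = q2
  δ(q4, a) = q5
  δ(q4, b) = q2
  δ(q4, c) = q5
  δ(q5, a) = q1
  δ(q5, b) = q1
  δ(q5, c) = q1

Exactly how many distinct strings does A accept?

The useful subgraph on states {q0, q1, q4, q5} is acyclic, so L(A) is finite; the longest accepting path visits 4 useful states, giving maximum string length 3.
Counting accepting paths from q0 by length: 6 of length 2, 6 of length 3. Total 12.

12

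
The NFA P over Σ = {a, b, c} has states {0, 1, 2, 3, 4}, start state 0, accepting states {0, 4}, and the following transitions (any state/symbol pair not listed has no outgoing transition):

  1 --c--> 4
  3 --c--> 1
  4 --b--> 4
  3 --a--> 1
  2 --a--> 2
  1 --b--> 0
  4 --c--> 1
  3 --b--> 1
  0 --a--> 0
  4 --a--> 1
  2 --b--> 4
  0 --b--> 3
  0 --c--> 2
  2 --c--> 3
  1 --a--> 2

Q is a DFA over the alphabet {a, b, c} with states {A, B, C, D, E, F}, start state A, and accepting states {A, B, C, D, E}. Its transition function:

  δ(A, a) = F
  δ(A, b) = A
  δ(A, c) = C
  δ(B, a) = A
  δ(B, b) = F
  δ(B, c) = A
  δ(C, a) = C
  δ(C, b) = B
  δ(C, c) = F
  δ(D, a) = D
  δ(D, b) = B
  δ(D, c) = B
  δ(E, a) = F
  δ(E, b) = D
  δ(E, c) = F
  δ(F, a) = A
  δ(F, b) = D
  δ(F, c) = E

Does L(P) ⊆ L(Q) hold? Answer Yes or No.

The string a is in L(P) but not in L(Q).
So L(P) ⊄ L(Q).

No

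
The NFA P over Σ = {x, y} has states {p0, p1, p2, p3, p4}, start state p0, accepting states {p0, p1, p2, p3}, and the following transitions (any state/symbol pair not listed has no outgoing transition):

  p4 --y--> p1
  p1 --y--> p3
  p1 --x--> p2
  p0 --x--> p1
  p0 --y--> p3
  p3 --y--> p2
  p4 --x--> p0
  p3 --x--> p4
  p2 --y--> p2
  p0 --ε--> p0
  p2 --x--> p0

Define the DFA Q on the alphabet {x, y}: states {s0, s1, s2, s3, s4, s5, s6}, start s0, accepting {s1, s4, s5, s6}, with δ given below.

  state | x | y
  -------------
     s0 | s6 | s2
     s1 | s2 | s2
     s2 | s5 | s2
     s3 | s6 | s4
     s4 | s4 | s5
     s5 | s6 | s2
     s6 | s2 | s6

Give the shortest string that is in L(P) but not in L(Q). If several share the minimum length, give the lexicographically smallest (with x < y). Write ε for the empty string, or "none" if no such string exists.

The empty string ε is accepted by P but not by Q.
Since ε is the unique shortest string, it is the required witness.

ε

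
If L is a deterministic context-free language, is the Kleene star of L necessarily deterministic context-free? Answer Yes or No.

L = {c aⁿbⁿ : n≥0} ∪ {cc aⁿb²ⁿ : n≥0} is a DCFL (the number of leading c's fixes which ratio the DPDA checks), but L* is not. Every word of L starts with c, so in a factorisation of the string cc aⁱbʲ (i≥1) into words of L each factor begins at one of the two c's: either the whole string is a single word of L (forcing j = 2i), or it splits as c · (c aⁱbʲ) with c ∈ L (take n = 0) and c aⁱbʲ ∈ L (forcing j = i). Thus L* ∩ cca⁺b* = {cc aⁿbⁿ : n≥1} ∪ {cc aⁿb²ⁿ : n≥1}. A DPDA for L* would give one for this intersection with a regular set, and, started from its configuration after reading cc, one for {aⁿbⁿ : n≥1} ∪ {aⁿb²ⁿ : n≥1}, which no deterministic PDA accepts (a DPDA for it would have a single run on aⁿb²ⁿ, accepting after the prefix aⁿbⁿ and accepting again after n more b's; an ordinary PDA that simulates it on a's and b's and, at any moment when it is accepting, may switch to reading only a fresh letter d while feeding each d to the simulation as a b, would accept aⁱbʲdᵏ (k≥1) exactly when both aⁱbʲ and aⁱbʲ⁺ᵏ are in the language, i.e. its language intersected with the regular set a*b*d⁺ would be exactly {aⁿbⁿdⁿ : n≥1} — impossible, since context-free languages are closed under intersection with regular sets and {aⁿbⁿdⁿ} is not context-free). So L* is not a DCFL.

No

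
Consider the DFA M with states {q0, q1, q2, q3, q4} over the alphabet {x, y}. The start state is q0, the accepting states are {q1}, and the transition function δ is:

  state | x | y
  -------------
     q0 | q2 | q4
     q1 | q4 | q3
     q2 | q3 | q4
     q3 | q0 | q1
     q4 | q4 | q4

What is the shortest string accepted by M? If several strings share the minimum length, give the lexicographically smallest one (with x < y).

xxy

A breadth-first search from q0 reaches an accepting state first via the path q0 → q2 → q3 → q1 on input xxy.
No string of length < 3 is accepted (BFS exhausts all shorter strings without reaching an accepting state), and xxy is the lexicographically least accepting string of length 3.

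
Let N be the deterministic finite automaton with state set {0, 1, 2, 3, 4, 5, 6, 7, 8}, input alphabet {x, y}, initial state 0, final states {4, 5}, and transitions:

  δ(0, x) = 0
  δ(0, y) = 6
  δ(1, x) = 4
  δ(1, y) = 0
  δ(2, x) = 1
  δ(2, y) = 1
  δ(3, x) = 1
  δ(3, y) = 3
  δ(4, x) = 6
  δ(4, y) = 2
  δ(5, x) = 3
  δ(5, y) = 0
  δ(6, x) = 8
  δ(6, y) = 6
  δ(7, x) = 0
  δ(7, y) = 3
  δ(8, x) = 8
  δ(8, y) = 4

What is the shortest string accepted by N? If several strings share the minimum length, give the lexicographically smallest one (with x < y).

yxy

A breadth-first search from 0 reaches an accepting state first via the path 0 → 6 → 8 → 4 on input yxy.
No string of length < 3 is accepted (BFS exhausts all shorter strings without reaching an accepting state), and yxy is the lexicographically least accepting string of length 3.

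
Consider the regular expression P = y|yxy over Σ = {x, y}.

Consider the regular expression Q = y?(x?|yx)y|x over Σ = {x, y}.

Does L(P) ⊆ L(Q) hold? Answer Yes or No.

Converting the expression P to a DFA (subset construction, then merging equivalent states) gives the minimal DFA with states {p0, p1, p2, p3, p4}, start state p0, accepting states {p2, p4} and transitions p0: x→p1, y→p2; p1: x→p1, y→p1; p2: x→p3, y→p1; p3: x→p1, y→p4; p4: x→p1, y→p1.
Converting the expression Q to a DFA (subset construction, then merging equivalent states) gives the minimal DFA with states {q0, q1, q2, q3, q4, q5, q6}, start state q0, accepting states {q1, q2, q4, q6} and transitions q0: x→q1, y→q2; q1: x→q3, y→q4; q2: x→q5, y→q6; q3: x→q3, y→q3; q4: x→q3, y→q3; q5: x→q3, y→q4; q6: x→q5, y→q3.
Exploring the product automaton P × Q from the start pair (p0, q0), following both machines on each input symbol, reaches 9 state pairs: (p0, q0), (p1, q1), (p2, q2), (p1, q3), (p1, q4), (p3, q5), (p1, q6), (p4, q4), (p1, q5).
P accepts in {p2, p4} and Q accepts in {q1, q2, q4, q6}. The reachable pairs whose P-component is accepting are (p2, q2), (p4, q4); in each of them the Q-component is accepting too, so the product for L(P) \ L(Q) (P-component accepting, Q-component rejecting) has no reachable accepting pair and the difference is empty.
Hence every string in L(P) is also in L(Q).

Yes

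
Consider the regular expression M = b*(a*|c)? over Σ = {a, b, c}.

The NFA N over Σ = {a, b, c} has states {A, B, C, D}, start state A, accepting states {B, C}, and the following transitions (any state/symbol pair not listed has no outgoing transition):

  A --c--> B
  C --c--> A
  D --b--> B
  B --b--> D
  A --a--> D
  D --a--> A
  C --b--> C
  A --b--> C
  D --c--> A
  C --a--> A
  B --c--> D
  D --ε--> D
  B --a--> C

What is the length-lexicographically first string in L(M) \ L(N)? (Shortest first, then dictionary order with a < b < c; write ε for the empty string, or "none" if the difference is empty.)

ε

The empty string ε is accepted by M but not by N.
Since ε is the unique shortest string, it is the required witness.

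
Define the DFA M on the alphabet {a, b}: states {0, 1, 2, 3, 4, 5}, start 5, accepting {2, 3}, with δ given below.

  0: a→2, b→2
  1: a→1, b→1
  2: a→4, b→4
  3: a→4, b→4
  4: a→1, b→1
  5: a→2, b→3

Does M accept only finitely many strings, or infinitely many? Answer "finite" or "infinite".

finite

The useful states (reachable from 5 and able to reach an accepting state) are {2, 3, 5}.
Restricted to these states the transition graph has no cycle, so every accepting path has bounded length and L is finite.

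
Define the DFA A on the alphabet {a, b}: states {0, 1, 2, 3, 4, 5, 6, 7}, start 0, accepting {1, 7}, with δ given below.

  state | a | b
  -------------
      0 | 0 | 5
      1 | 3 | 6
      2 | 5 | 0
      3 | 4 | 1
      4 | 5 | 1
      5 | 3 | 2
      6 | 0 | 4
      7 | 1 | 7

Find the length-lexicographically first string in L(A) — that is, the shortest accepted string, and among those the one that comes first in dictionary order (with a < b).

A breadth-first search from 0 reaches an accepting state first via the path 0 → 5 → 3 → 1 on input bab.
No string of length < 3 is accepted (BFS exhausts all shorter strings without reaching an accepting state), and bab is the lexicographically least accepting string of length 3.

bab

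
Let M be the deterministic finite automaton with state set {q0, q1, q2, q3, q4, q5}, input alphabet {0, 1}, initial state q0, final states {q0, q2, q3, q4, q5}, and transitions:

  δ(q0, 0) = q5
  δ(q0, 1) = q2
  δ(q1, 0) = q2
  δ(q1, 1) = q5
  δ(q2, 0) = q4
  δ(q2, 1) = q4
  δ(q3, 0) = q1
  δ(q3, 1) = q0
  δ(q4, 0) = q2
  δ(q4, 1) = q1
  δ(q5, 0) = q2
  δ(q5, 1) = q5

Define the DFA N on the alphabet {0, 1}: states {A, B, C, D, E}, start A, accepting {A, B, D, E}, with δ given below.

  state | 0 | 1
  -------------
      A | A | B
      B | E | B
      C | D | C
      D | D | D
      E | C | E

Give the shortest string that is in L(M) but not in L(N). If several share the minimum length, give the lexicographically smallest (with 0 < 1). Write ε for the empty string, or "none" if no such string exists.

100

The string 100 is accepted by M but not by N.
No shorter string lies in the difference, and 100 is the lexicographically first length-3 string in L(M) \ L(N).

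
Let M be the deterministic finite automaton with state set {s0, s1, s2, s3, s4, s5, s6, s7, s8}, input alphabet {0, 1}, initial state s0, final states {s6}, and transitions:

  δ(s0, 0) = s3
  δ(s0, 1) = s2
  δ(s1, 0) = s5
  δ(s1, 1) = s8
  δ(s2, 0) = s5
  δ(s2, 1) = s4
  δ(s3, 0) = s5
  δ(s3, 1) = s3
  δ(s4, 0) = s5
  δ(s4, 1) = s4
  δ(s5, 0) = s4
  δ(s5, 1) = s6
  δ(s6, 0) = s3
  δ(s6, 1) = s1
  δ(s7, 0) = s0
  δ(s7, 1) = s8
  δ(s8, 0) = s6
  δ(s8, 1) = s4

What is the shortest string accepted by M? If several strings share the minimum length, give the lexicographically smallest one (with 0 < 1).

A breadth-first search from s0 reaches an accepting state first via the path s0 → s3 → s5 → s6 on input 001.
No string of length < 3 is accepted (BFS exhausts all shorter strings without reaching an accepting state), and 001 is the lexicographically least accepting string of length 3.

001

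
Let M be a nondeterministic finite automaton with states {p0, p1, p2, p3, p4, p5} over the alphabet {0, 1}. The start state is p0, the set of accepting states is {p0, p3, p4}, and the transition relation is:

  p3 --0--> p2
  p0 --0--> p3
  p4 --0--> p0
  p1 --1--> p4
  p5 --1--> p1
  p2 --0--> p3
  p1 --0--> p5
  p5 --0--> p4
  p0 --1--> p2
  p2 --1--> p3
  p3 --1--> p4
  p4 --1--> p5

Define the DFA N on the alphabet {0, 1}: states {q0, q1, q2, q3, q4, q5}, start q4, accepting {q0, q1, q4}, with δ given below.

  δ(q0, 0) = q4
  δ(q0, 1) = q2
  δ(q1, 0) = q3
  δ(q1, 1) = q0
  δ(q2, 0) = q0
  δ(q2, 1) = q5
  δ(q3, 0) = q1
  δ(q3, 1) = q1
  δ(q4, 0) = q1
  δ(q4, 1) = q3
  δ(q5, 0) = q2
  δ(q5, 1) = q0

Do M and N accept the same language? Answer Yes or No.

Yes

Exploring the product automaton M × N from the start pair (p0, q4), following both machines on each input symbol, reaches 6 state pairs: (p0, q4), (p3, q1), (p2, q3), (p4, q0), (p5, q2), (p1, q5).
M accepts in {p0, p3, p4} and N accepts in {q0, q1, q4}. In every reachable pair the two components are either both accepting — (p0, q4), (p3, q1), (p4, q0) — or both non-accepting, so no string is accepted by exactly one of the machines: L(M) \ L(N) and L(N) \ L(M) are both empty.
Hence every string is accepted by M iff it is accepted by N, and the two languages coincide.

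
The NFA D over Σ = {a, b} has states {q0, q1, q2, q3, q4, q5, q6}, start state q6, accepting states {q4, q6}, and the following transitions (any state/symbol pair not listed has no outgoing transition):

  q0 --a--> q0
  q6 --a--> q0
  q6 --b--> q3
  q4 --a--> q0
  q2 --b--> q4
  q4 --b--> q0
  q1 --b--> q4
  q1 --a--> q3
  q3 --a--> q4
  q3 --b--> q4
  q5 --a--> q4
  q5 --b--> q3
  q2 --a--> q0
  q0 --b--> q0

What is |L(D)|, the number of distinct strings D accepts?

3

The useful subgraph on states {q3, q4, q6} is acyclic, so L(D) is finite; the longest accepting path visits 3 useful states, giving maximum string length 2.
Counting accepting paths from q6 by length: 1 of length 0, 2 of length 2. Total 3.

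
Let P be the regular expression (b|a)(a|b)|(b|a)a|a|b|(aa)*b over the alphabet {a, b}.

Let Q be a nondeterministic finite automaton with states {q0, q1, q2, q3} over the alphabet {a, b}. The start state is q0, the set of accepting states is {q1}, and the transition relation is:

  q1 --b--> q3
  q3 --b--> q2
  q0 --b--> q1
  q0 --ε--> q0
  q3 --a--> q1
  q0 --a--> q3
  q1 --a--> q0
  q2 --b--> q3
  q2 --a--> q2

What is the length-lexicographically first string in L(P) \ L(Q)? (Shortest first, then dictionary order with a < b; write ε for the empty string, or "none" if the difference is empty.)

The string a is accepted by P but not by Q.
No shorter string lies in the difference, and a is the lexicographically first length-1 string in L(P) \ L(Q).

a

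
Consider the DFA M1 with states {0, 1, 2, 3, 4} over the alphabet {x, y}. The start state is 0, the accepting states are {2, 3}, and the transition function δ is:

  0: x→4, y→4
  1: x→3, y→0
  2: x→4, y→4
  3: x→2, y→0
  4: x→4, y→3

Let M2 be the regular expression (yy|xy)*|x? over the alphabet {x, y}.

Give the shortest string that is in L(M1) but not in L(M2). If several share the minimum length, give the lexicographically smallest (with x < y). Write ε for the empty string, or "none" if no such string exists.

xxy

The string xxy is accepted by M1 but not by M2.
No shorter string lies in the difference, and xxy is the lexicographically first length-3 string in L(M1) \ L(M2).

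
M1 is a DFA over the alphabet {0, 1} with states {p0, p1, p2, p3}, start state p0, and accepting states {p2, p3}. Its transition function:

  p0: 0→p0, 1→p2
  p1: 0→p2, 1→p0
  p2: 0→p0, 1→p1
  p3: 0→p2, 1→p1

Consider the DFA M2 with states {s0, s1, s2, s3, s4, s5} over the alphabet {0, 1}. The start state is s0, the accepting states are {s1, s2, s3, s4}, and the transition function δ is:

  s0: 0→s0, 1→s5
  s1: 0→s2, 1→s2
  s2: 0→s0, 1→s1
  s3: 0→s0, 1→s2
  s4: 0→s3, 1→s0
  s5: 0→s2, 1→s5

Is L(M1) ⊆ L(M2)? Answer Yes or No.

No

The string 1 is in L(M1) but not in L(M2).
So L(M1) ⊄ L(M2).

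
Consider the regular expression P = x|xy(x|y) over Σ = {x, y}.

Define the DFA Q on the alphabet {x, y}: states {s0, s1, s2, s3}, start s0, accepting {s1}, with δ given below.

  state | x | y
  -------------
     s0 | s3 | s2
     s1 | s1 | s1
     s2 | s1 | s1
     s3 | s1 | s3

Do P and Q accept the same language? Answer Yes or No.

No

The string x is accepted by P but rejected by Q.
So L(P) ≠ L(Q).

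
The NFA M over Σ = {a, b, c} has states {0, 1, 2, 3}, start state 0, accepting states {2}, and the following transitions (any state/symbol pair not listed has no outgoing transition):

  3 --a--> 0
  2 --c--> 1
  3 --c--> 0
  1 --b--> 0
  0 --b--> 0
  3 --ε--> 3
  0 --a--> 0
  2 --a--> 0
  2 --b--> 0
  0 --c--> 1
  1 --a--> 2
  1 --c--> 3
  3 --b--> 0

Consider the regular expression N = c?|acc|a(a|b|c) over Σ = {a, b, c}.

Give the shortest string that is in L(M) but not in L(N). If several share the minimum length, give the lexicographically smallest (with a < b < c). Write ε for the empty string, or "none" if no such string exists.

The string ca is accepted by M but not by N.
No shorter string lies in the difference, and ca is the lexicographically first length-2 string in L(M) \ L(N).

ca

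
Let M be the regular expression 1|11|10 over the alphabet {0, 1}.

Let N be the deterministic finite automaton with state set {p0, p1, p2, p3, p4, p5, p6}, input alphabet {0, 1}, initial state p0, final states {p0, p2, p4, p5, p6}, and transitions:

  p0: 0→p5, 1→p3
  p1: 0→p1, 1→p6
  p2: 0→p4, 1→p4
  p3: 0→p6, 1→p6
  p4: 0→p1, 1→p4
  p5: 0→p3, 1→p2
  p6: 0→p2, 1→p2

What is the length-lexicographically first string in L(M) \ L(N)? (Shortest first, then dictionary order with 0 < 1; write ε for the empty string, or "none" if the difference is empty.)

The string 1 is accepted by M but not by N.
No shorter string lies in the difference, and 1 is the lexicographically first length-1 string in L(M) \ L(N).

1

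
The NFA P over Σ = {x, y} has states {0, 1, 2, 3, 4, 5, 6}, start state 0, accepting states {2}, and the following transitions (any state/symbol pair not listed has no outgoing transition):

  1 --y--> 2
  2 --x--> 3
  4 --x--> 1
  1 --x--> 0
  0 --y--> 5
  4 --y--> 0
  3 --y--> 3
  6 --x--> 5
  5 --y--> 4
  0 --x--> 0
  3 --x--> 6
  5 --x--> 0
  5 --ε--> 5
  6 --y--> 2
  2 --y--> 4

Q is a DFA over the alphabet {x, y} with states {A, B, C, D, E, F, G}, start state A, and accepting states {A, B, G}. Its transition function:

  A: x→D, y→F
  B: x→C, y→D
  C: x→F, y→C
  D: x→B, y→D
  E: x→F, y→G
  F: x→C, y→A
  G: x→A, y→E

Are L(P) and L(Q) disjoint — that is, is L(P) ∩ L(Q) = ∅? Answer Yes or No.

The string yxyyxy is accepted by both P and Q.
Hence L(P) ∩ L(Q) ≠ ∅.

No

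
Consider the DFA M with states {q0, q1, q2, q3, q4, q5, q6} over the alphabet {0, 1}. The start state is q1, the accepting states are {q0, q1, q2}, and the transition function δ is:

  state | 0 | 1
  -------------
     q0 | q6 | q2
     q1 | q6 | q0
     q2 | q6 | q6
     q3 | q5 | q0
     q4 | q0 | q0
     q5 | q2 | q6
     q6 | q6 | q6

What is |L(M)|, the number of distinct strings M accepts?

3

The useful subgraph on states {q0, q1, q2} is acyclic, so L(M) is finite; the longest accepting path visits 3 useful states, giving maximum string length 2.
Counting accepting paths from q1 by length: 1 of length 0, 1 of length 1, 1 of length 2. Total 3.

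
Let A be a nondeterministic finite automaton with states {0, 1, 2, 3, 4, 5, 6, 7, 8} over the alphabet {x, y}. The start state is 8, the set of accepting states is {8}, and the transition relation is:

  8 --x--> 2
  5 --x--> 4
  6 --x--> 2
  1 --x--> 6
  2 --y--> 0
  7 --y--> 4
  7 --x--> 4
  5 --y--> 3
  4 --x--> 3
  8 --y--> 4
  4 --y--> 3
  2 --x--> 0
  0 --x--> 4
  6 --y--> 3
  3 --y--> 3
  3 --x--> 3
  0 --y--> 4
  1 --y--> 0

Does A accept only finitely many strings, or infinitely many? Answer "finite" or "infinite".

finite

The useful states (reachable from 8 and able to reach an accepting state) are {8}.
Restricted to these states the transition graph has no cycle, so every accepting path has bounded length and L is finite.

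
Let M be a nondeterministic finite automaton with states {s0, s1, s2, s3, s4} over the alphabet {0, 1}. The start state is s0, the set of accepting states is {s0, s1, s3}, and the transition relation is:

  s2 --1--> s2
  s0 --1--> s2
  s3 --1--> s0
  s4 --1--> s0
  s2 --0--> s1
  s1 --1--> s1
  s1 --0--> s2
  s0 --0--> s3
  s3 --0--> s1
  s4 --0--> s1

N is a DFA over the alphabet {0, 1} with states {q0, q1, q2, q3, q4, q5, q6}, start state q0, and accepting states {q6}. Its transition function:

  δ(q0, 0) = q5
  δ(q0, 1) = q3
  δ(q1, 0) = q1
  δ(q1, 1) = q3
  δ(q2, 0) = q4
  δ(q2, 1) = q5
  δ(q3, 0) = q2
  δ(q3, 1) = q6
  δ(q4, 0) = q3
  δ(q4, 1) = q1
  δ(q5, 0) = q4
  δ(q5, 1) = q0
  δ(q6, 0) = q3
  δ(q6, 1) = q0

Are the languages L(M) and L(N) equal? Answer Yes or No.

No

The empty string ε is accepted by M but rejected by N.
So L(M) ≠ L(N).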